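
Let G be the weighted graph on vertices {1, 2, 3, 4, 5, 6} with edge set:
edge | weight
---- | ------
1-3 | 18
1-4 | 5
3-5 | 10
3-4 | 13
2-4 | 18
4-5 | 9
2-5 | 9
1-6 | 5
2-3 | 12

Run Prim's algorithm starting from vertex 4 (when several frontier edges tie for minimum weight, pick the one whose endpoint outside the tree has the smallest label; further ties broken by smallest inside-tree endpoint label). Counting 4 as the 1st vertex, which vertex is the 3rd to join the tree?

Grow the tree from 4 using Prim:
Step 1: cheapest edge leaving the tree is 1-4 (5); add 1.
Step 2: cheapest edge leaving the tree is 1-6 (5); add 6.
Step 3: cheapest edge leaving the tree is 4-5 (9); add 5.
Step 4: cheapest edge leaving the tree is 2-5 (9); add 2.
Step 5: cheapest edge leaving the tree is 3-5 (10); add 3.
Vertex order: 4, 1, 6, 5, 2, 3. The 3rd vertex is 6.

6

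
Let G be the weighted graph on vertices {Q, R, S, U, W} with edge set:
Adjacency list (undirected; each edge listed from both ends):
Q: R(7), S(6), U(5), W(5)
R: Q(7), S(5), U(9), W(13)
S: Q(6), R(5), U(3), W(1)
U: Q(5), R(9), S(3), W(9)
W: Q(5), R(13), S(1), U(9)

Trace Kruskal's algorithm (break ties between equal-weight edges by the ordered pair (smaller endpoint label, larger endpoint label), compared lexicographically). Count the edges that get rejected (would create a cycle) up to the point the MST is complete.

Kruskal's algorithm — process edges by increasing weight (ties by edge label):
S-W (1): add — endpoints in different components.
S-U (3): add — endpoints in different components.
Q-U (5): add — endpoints in different components.
Q-W (5): skip — W and Q already connected.
R-S (5): add — endpoints in different components.
Edges rejected before the tree was complete: 1.

1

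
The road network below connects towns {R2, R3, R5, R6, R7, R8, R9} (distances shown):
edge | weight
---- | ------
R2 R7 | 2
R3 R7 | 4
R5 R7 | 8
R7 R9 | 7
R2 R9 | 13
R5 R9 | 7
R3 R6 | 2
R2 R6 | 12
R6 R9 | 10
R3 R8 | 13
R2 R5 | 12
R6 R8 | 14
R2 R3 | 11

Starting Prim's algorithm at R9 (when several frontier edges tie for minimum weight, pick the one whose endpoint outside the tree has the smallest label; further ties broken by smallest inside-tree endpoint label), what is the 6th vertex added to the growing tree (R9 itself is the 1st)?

Grow the tree from R9 using Prim:
Step 1: cheapest edge leaving the tree is R5 R9 (7); add R5.
Step 2: cheapest edge leaving the tree is R7 R9 (7); add R7.
Step 3: cheapest edge leaving the tree is R2 R7 (2); add R2.
Step 4: cheapest edge leaving the tree is R3 R7 (4); add R3.
Step 5: cheapest edge leaving the tree is R3 R6 (2); add R6.
Step 6: cheapest edge leaving the tree is R3 R8 (13); add R8.
Vertex order: R9, R5, R7, R2, R3, R6, R8. The 6th vertex is R6.

R6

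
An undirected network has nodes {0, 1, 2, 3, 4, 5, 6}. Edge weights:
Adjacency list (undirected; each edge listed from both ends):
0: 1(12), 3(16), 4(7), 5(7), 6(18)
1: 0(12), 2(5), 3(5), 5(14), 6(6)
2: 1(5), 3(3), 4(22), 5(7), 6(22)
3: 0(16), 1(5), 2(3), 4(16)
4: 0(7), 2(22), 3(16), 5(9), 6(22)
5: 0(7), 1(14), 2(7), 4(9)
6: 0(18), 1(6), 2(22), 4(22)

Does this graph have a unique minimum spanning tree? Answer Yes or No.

No

Sort edges by weight, then run Kruskal:
2-3 (3): add. Components now {0} {1} {2,3} {4} {5} {6}
1-2 (5): add. Components now {0} {1,2,3} {4} {5} {6}
1-3 (5): skip — 1 and 3 already connected.
1-6 (6): add. Components now {0} {1,2,3,6} {4} {5}
0-4 (7): add. Components now {0,4} {1,2,3,6} {5}
0-5 (7): add. Components now {0,4,5} {1,2,3,6}
2-5 (7): add. Components now {0,1,2,3,4,5,6}
Non-tree edge 1-3 has weight 5, equal to the heaviest edge on its tree cycle — swapping gives another MST of the same weight. Not unique.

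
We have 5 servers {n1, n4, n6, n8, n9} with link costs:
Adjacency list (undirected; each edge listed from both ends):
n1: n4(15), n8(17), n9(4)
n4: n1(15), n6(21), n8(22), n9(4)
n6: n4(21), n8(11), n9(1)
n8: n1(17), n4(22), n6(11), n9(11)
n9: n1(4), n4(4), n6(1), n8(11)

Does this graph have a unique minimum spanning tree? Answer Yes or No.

No

Kruskal's algorithm — process edges by increasing weight (ties by edge label):
n6–n9 (1): add — endpoints in different components.
n1–n9 (4): add — endpoints in different components.
n4–n9 (4): add — endpoints in different components.
n6–n8 (11): add — endpoints in different components.
Non-tree edge n8–n9 has weight 11, equal to the heaviest edge on its tree cycle — swapping gives another MST of the same weight. Not unique.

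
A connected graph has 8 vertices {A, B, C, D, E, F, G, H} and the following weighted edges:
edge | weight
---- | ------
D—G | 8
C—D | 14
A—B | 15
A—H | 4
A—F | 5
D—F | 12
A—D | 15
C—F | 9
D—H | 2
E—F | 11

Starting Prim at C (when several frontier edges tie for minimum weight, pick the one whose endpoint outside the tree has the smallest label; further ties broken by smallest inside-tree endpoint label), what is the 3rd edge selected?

A-H

Grow the tree from C using Prim:
Step 1: cheapest edge leaving the tree is C—F (9); add F.
Step 2: cheapest edge leaving the tree is A—F (5); add A.
Step 3: cheapest edge leaving the tree is A—H (4); add H.
Step 4: cheapest edge leaving the tree is D—H (2); add D.
Step 5: cheapest edge leaving the tree is D—G (8); add G.
Step 6: cheapest edge leaving the tree is E—F (11); add E.
Step 7: cheapest edge leaving the tree is A—B (15); add B.
The 3rd edge added is A—H.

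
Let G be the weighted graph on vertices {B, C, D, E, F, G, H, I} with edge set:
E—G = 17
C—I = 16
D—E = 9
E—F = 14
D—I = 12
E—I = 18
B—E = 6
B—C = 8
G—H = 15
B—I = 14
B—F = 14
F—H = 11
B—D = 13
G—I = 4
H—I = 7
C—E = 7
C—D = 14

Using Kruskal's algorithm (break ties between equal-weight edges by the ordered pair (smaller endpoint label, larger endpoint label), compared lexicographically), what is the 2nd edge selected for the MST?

Sort edges by weight, then run Kruskal:
G—I (4): add — endpoints in different components.
B—E (6): add — endpoints in different components.
C—E (7): add — endpoints in different components.
H—I (7): add — endpoints in different components.
B—C (8): skip — B and C already connected.
D—E (9): add — endpoints in different components.
F—H (11): add — endpoints in different components.
D—I (12): add — endpoints in different components.
The 2nd edge added is B—E.

B-E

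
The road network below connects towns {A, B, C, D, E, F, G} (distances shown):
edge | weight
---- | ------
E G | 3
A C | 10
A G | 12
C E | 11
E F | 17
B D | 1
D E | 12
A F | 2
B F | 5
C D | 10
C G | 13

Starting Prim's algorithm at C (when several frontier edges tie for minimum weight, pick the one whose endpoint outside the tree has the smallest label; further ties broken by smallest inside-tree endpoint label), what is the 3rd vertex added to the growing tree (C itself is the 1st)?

Prim's algorithm from C:
Step 1: cheapest edge leaving the tree is A C (10); add A.
Step 2: cheapest edge leaving the tree is A F (2); add F.
Step 3: cheapest edge leaving the tree is B F (5); add B.
Step 4: cheapest edge leaving the tree is B D (1); add D.
Step 5: cheapest edge leaving the tree is C E (11); add E.
Step 6: cheapest edge leaving the tree is E G (3); add G.
Vertex order: C, A, F, B, D, E, G. The 3rd vertex is F.

F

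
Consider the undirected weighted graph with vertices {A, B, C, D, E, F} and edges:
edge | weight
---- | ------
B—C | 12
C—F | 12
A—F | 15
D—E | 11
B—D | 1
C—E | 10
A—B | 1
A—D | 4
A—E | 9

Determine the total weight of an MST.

Prim, starting at E.
Step 1: frontier [A—E 9, C—E 10, D—E 11] → take A—E (9); add A.
Step 2: frontier [A—B 1, A—D 4, A—F 15, C—E 10, D—E 11] → take A—B (1); add B.
Step 3: frontier [A—D 4, A—F 15, B—D 1, B—C 12, C—E 10, D—E 11] → take B—D (1); add D.
Step 4: frontier [A—F 15, B—C 12, C—E 10] → take C—E (10); add C.
Step 5: frontier [A—F 15, C—F 12] → take C—F (12); add F.
MST edges: A—E, A—B, B—D, C—E, C—F; total weight 9+1+1+10+12 = 33.

33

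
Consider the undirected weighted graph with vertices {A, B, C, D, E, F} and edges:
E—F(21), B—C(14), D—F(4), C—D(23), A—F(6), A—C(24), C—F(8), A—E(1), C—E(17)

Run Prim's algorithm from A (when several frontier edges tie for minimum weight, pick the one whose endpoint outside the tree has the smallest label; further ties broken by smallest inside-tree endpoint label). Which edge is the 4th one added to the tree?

C-F

Prim, starting at A.
Step 1: cheapest edge leaving the tree is A—E (1); add E.
Step 2: cheapest edge leaving the tree is A—F (6); add F.
Step 3: cheapest edge leaving the tree is D—F (4); add D.
Step 4: cheapest edge leaving the tree is C—F (8); add C.
Step 5: cheapest edge leaving the tree is B—C (14); add B.
The 4th edge added is C—F.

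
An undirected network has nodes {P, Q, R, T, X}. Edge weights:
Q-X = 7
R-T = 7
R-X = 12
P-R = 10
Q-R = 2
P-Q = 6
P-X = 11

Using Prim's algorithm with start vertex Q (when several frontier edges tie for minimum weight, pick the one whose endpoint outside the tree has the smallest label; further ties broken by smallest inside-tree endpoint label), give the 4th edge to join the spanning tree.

Prim's algorithm from Q:
Step 1: cheapest edge leaving the tree is Q-R (2); add R.
Step 2: cheapest edge leaving the tree is P-Q (6); add P.
Step 3: cheapest edge leaving the tree is R-T (7); add T.
Step 4: cheapest edge leaving the tree is Q-X (7); add X.
The 4th edge added is Q-X.

Q-X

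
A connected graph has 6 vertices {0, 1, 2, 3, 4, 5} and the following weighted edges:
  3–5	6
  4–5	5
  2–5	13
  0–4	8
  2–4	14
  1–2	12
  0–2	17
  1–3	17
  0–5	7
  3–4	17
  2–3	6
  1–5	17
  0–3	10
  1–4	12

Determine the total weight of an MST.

36

Prim's algorithm from 5:
Step 1: cheapest edge leaving the tree is 4–5 (5); add 4.
Step 2: cheapest edge leaving the tree is 3–5 (6); add 3.
Step 3: cheapest edge leaving the tree is 2–3 (6); add 2.
Step 4: cheapest edge leaving the tree is 0–5 (7); add 0.
Step 5: cheapest edge leaving the tree is 1–2 (12); add 1.
MST edges: 4–5, 3–5, 2–3, 0–5, 1–2; total weight 5+6+6+7+12 = 36.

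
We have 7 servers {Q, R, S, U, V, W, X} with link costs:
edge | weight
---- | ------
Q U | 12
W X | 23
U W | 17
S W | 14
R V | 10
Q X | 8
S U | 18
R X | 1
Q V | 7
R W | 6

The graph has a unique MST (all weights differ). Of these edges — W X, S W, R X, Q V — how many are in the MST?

Kruskal's algorithm — process edges by increasing weight (ties by edge label):
R X (1): add. Components now {W} {R,X} {S} {V} {Q} {U}
R W (6): add. Components now {R,W,X} {S} {V} {Q} {U}
Q V (7): add. Components now {R,W,X} {S} {Q,V} {U}
Q X (8): add. Components now {Q,R,V,W,X} {S} {U}
R V (10): skip — V and R already connected.
Q U (12): add. Components now {Q,R,U,V,W,X} {S}
S W (14): add. Components now {Q,R,S,U,V,W,X}
MST edge set: {R X, R W, Q V, Q X, Q U, S W}.
Of the listed edges, {S W, R X, Q V} are in the MST → 3.

3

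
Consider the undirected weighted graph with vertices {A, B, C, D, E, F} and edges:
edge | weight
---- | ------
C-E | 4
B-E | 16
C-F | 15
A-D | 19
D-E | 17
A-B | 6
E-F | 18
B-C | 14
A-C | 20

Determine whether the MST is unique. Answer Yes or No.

Yes

Sort edges by weight, then run Kruskal:
C-E (4): add. Components now {A} {B} {C,E} {D} {F}
A-B (6): add. Components now {A,B} {C,E} {D} {F}
B-C (14): add. Components now {A,B,C,E} {D} {F}
C-F (15): add. Components now {A,B,C,E,F} {D}
B-E (16): skip — B and E already connected.
D-E (17): add. Components now {A,B,C,D,E,F}
Every non-tree edge has weight strictly greater than the heaviest edge on the tree path between its endpoints, so the MST is unique.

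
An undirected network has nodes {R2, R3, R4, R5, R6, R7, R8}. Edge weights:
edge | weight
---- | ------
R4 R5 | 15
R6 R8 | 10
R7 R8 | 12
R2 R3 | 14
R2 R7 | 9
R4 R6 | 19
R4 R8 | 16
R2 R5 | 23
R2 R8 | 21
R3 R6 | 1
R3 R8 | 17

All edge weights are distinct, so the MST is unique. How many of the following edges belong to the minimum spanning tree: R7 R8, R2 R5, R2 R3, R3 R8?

Kruskal: consider edges lightest-first.
R3 R6 (1): add. Components now {R5} {R4} {R3,R6} {R7} {R2} {R8}
R2 R7 (9): add. Components now {R5} {R4} {R3,R6} {R2,R7} {R8}
R6 R8 (10): add. Components now {R5} {R4} {R3,R6,R8} {R2,R7}
R7 R8 (12): add. Components now {R5} {R4} {R2,R3,R6,R7,R8}
R2 R3 (14): skip — R2 and R3 already connected.
R4 R5 (15): add. Components now {R4,R5} {R2,R3,R6,R7,R8}
R4 R8 (16): add. Components now {R2,R3,R4,R5,R6,R7,R8}
MST edge set: {R3 R6, R2 R7, R6 R8, R7 R8, R4 R5, R4 R8}.
Of the listed edges, {R7 R8} are in the MST → 1.

1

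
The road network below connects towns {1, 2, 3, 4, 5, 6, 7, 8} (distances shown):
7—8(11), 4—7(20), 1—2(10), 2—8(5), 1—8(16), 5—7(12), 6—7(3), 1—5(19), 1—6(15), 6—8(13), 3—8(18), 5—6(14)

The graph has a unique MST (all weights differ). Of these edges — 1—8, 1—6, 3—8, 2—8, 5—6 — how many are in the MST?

Sort edges by weight, then run Kruskal:
6—7 (3): add — endpoints in different components.
2—8 (5): add — endpoints in different components.
1—2 (10): add — endpoints in different components.
7—8 (11): add — endpoints in different components.
5—7 (12): add — endpoints in different components.
6—8 (13): skip — 6 and 8 already connected.
5—6 (14): skip — 5 and 6 already connected.
1—6 (15): skip — 1 and 6 already connected.
1—8 (16): skip — 1 and 8 already connected.
3—8 (18): add — endpoints in different components.
1—5 (19): skip — 1 and 5 already connected.
4—7 (20): add — endpoints in different components.
MST edge set: {6—7, 2—8, 1—2, 7—8, 5—7, 3—8, 4—7}.
Of the listed edges, {3—8, 2—8} are in the MST → 2.

2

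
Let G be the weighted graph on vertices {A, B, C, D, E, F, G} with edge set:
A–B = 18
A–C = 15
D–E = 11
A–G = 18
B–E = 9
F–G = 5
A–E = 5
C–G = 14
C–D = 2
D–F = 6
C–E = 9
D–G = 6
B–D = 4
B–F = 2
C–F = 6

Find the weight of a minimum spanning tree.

27

Kruskal's algorithm — process edges by increasing weight (ties by edge label):
B–F (2): add. Components now {A} {B,F} {C} {D} {E} {G}
C–D (2): add. Components now {A} {B,F} {C,D} {E} {G}
B–D (4): add. Components now {A} {B,C,D,F} {E} {G}
A–E (5): add. Components now {A,E} {B,C,D,F} {G}
F–G (5): add. Components now {A,E} {B,C,D,F,G}
C–F (6): skip — C and F already connected.
D–F (6): skip — D and F already connected.
D–G (6): skip — D and G already connected.
B–E (9): add. Components now {A,B,C,D,E,F,G}
MST edges: B–F, C–D, B–D, A–E, F–G, B–E; total weight 2+2+4+5+5+9 = 27.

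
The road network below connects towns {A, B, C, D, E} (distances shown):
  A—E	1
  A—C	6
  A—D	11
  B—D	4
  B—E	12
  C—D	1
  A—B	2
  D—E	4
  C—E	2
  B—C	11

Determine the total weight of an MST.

Grow the tree from E using Prim:
Step 1: cheapest edge leaving the tree is A—E (1); add A.
Step 2: cheapest edge leaving the tree is A—B (2); add B.
Step 3: cheapest edge leaving the tree is C—E (2); add C.
Step 4: cheapest edge leaving the tree is C—D (1); add D.
MST edges: A—E, A—B, C—E, C—D; total weight 1+2+2+1 = 6.

6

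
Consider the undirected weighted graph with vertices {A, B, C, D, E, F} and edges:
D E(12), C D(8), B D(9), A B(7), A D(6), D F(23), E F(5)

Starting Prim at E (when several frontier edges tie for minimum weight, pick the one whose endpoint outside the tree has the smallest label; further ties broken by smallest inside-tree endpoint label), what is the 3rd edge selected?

Prim's algorithm from E:
Step 1: cheapest edge leaving the tree is E F (5); add F.
Step 2: cheapest edge leaving the tree is D E (12); add D.
Step 3: cheapest edge leaving the tree is A D (6); add A.
Step 4: cheapest edge leaving the tree is A B (7); add B.
Step 5: cheapest edge leaving the tree is C D (8); add C.
The 3rd edge added is A D.

A-D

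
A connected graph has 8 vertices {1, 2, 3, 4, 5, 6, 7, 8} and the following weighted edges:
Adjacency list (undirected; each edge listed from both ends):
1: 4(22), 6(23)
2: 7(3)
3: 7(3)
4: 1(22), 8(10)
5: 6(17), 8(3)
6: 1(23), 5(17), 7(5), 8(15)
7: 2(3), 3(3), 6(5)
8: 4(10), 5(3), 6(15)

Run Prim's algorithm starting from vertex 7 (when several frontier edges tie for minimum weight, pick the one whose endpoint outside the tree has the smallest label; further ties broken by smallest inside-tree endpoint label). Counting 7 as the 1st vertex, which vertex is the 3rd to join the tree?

Prim, starting at 7.
Step 1: frontier [2-7 3, 3-7 3, 6-7 5] → take 2-7 (3); add 2.
Step 2: frontier [3-7 3, 6-7 5] → take 3-7 (3); add 3.
Step 3: frontier [6-7 5] → take 6-7 (5); add 6.
Step 4: frontier [6-8 15, 5-6 17, 1-6 23] → take 6-8 (15); add 8.
Step 5: frontier [5-6 17, 1-6 23, 5-8 3, 4-8 10] → take 5-8 (3); add 5.
Step 6: frontier [1-6 23, 4-8 10] → take 4-8 (10); add 4.
Step 7: frontier [1-4 22, 1-6 23] → take 1-4 (22); add 1.
Vertex order: 7, 2, 3, 6, 8, 5, 4, 1. The 3rd vertex is 3.

3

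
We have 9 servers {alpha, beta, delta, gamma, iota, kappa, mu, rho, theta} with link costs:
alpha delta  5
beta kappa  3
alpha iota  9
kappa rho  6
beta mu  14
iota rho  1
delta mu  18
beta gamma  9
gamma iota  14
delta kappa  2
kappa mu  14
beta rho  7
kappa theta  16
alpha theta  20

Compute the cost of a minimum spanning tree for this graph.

Kruskal's algorithm — process edges by increasing weight (ties by edge label):
iota rho (1): add — endpoints in different components.
delta kappa (2): add — endpoints in different components.
beta kappa (3): add — endpoints in different components.
alpha delta (5): add — endpoints in different components.
kappa rho (6): add — endpoints in different components.
beta rho (7): skip — rho and beta already connected.
alpha iota (9): skip — iota and alpha already connected.
beta gamma (9): add — endpoints in different components.
beta mu (14): add — endpoints in different components.
gamma iota (14): skip — iota and gamma already connected.
kappa mu (14): skip — kappa and mu already connected.
kappa theta (16): add — endpoints in different components.
MST edges: iota rho, delta kappa, beta kappa, alpha delta, kappa rho, beta gamma, beta mu, kappa theta; total weight 1+2+3+5+6+9+14+16 = 56.

56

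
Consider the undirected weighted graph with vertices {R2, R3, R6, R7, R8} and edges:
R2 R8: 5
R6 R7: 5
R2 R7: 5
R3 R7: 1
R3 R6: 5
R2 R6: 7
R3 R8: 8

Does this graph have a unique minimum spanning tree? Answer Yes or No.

Sort edges by weight, then run Kruskal:
R3 R7 (1): add — endpoints in different components.
R2 R7 (5): add — endpoints in different components.
R2 R8 (5): add — endpoints in different components.
R3 R6 (5): add — endpoints in different components.
Non-tree edge R6 R7 has weight 5, equal to the heaviest edge on its tree cycle — swapping gives another MST of the same weight. Not unique.

No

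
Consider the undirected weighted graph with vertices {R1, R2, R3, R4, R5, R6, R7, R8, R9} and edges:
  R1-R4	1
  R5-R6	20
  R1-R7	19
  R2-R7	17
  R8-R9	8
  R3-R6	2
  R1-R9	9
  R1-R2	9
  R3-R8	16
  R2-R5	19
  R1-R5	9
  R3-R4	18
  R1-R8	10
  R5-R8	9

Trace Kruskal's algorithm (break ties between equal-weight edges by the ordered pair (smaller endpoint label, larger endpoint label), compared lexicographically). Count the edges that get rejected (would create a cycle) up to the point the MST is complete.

2

Kruskal's algorithm — process edges by increasing weight (ties by edge label):
R1-R4 (1): add — endpoints in different components.
R3-R6 (2): add — endpoints in different components.
R8-R9 (8): add — endpoints in different components.
R1-R2 (9): add — endpoints in different components.
R1-R5 (9): add — endpoints in different components.
R1-R9 (9): add — endpoints in different components.
R5-R8 (9): skip — R8 and R5 already connected.
R1-R8 (10): skip — R8 and R1 already connected.
R3-R8 (16): add — endpoints in different components.
R2-R7 (17): add — endpoints in different components.
Edges rejected before the tree was complete: 2.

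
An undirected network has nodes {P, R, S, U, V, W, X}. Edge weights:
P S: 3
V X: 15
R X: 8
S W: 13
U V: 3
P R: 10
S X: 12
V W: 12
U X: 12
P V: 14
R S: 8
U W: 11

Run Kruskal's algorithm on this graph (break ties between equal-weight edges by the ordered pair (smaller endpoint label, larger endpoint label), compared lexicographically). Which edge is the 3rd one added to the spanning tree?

Kruskal's algorithm — process edges by increasing weight (ties by edge label):
P S (3): add. Components now {P,S} {V} {U} {X} {W} {R}
U V (3): add. Components now {P,S} {U,V} {X} {W} {R}
R S (8): add. Components now {P,R,S} {U,V} {X} {W}
R X (8): add. Components now {P,R,S,X} {U,V} {W}
P R (10): skip — P and R already connected.
U W (11): add. Components now {P,R,S,X} {U,V,W}
S X (12): skip — S and X already connected.
U X (12): add. Components now {P,R,S,U,V,W,X}
The 3rd edge added is R S.

R-S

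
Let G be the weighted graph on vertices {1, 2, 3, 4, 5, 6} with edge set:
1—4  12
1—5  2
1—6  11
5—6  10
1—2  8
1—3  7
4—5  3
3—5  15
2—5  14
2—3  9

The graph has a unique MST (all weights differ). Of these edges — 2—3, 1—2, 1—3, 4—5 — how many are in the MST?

3

Kruskal's algorithm — process edges by increasing weight (ties by edge label):
1—5 (2): add. Components now {1,5} {2} {3} {4} {6}
4—5 (3): add. Components now {1,4,5} {2} {3} {6}
1—3 (7): add. Components now {1,3,4,5} {2} {6}
1—2 (8): add. Components now {1,2,3,4,5} {6}
2—3 (9): skip — 2 and 3 already connected.
5—6 (10): add. Components now {1,2,3,4,5,6}
MST edge set: {1—5, 4—5, 1—3, 1—2, 5—6}.
Of the listed edges, {1—2, 1—3, 4—5} are in the MST → 3.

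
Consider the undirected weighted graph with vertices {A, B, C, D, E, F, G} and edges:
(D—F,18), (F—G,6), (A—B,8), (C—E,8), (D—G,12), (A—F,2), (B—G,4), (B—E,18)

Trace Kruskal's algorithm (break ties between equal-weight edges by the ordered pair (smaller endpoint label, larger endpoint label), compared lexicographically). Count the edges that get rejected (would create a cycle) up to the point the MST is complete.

Kruskal's algorithm — process edges by increasing weight (ties by edge label):
A—F (2): add — endpoints in different components.
B—G (4): add — endpoints in different components.
F—G (6): add — endpoints in different components.
A—B (8): skip — A and B already connected.
C—E (8): add — endpoints in different components.
D—G (12): add — endpoints in different components.
B—E (18): add — endpoints in different components.
Edges rejected before the tree was complete: 1.

1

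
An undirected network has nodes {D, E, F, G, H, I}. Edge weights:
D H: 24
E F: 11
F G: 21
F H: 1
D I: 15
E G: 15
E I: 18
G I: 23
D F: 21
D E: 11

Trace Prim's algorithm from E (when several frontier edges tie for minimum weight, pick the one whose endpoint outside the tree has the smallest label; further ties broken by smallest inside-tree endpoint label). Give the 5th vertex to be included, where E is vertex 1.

Prim, starting at E.
Step 1: frontier [D E 11, E F 11, E G 15, E I 18] → take D E (11); add D.
Step 2: frontier [D I 15, D F 21, D H 24, E F 11, E G 15, E I 18] → take E F (11); add F.
Step 3: frontier [D I 15, D H 24, E G 15, E I 18, F H 1, F G 21] → take F H (1); add H.
Step 4: frontier [D I 15, E G 15, E I 18, F G 21] → take E G (15); add G.
Step 5: frontier [D I 15, E I 18, G I 23] → take D I (15); add I.
Vertex order: E, D, F, H, G, I. The 5th vertex is G.

G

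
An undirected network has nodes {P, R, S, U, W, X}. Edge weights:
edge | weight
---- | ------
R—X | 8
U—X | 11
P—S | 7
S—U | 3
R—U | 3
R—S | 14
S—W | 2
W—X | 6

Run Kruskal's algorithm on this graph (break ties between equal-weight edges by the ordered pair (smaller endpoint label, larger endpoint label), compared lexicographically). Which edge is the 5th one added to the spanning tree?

P-S

Kruskal's algorithm — process edges by increasing weight (ties by edge label):
S—W (2): add — endpoints in different components.
R—U (3): add — endpoints in different components.
S—U (3): add — endpoints in different components.
W—X (6): add — endpoints in different components.
P—S (7): add — endpoints in different components.
The 5th edge added is P—S.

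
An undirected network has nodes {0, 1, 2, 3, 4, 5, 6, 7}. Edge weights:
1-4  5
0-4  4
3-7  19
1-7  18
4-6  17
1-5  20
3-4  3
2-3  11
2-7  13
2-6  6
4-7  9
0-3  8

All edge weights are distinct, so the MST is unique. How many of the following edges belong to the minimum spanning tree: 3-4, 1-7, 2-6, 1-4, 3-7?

3

Sort edges by weight, then run Kruskal:
3-4 (3): add — endpoints in different components.
0-4 (4): add — endpoints in different components.
1-4 (5): add — endpoints in different components.
2-6 (6): add — endpoints in different components.
0-3 (8): skip — 0 and 3 already connected.
4-7 (9): add — endpoints in different components.
2-3 (11): add — endpoints in different components.
2-7 (13): skip — 2 and 7 already connected.
4-6 (17): skip — 4 and 6 already connected.
1-7 (18): skip — 1 and 7 already connected.
3-7 (19): skip — 3 and 7 already connected.
1-5 (20): add — endpoints in different components.
MST edge set: {3-4, 0-4, 1-4, 2-6, 4-7, 2-3, 1-5}.
Of the listed edges, {3-4, 2-6, 1-4} are in the MST → 3.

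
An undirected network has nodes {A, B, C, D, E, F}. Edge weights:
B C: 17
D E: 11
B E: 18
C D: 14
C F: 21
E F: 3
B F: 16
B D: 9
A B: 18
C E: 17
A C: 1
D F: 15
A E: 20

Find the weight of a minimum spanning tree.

38

Grow the tree from C using Prim:
Step 1: cheapest edge leaving the tree is A C (1); add A.
Step 2: cheapest edge leaving the tree is C D (14); add D.
Step 3: cheapest edge leaving the tree is B D (9); add B.
Step 4: cheapest edge leaving the tree is D E (11); add E.
Step 5: cheapest edge leaving the tree is E F (3); add F.
MST edges: A C, C D, B D, D E, E F; total weight 1+14+9+11+3 = 38.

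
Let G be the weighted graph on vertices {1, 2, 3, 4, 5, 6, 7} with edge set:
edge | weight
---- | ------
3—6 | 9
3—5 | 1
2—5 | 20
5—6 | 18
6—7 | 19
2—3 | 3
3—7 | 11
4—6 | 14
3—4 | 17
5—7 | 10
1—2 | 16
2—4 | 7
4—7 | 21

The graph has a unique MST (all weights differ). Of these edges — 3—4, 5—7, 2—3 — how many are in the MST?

2

Sort edges by weight, then run Kruskal:
3—5 (1): add. Components now {1} {2} {3,5} {4} {6} {7}
2—3 (3): add. Components now {1} {2,3,5} {4} {6} {7}
2—4 (7): add. Components now {1} {2,3,4,5} {6} {7}
3—6 (9): add. Components now {1} {2,3,4,5,6} {7}
5—7 (10): add. Components now {1} {2,3,4,5,6,7}
3—7 (11): skip — 3 and 7 already connected.
4—6 (14): skip — 4 and 6 already connected.
1—2 (16): add. Components now {1,2,3,4,5,6,7}
MST edge set: {3—5, 2—3, 2—4, 3—6, 5—7, 1—2}.
Of the listed edges, {5—7, 2—3} are in the MST → 2.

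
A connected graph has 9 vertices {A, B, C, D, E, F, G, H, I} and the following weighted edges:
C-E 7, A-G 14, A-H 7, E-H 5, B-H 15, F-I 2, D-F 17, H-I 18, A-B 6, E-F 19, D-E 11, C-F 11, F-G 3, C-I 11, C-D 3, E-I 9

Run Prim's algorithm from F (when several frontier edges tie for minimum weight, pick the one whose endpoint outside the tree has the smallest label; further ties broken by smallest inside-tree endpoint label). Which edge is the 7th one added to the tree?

Grow the tree from F using Prim:
Step 1: cheapest edge leaving the tree is F-I (2); add I.
Step 2: cheapest edge leaving the tree is F-G (3); add G.
Step 3: cheapest edge leaving the tree is E-I (9); add E.
Step 4: cheapest edge leaving the tree is E-H (5); add H.
Step 5: cheapest edge leaving the tree is A-H (7); add A.
Step 6: cheapest edge leaving the tree is A-B (6); add B.
Step 7: cheapest edge leaving the tree is C-E (7); add C.
Step 8: cheapest edge leaving the tree is C-D (3); add D.
The 7th edge added is C-E.

C-E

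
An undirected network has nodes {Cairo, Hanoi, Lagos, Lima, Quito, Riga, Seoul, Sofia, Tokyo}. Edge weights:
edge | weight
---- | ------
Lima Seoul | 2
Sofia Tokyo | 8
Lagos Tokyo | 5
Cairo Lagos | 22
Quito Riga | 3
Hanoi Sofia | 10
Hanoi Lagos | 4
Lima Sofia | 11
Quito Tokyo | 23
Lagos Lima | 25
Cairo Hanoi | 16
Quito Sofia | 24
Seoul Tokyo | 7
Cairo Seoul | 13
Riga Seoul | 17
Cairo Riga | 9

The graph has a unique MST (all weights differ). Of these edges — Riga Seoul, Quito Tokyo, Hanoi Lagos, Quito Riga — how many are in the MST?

2

Kruskal: consider edges lightest-first.
Lima Seoul (2): add — endpoints in different components.
Quito Riga (3): add — endpoints in different components.
Hanoi Lagos (4): add — endpoints in different components.
Lagos Tokyo (5): add — endpoints in different components.
Seoul Tokyo (7): add — endpoints in different components.
Sofia Tokyo (8): add — endpoints in different components.
Cairo Riga (9): add — endpoints in different components.
Hanoi Sofia (10): skip — Sofia and Hanoi already connected.
Lima Sofia (11): skip — Sofia and Lima already connected.
Cairo Seoul (13): add — endpoints in different components.
MST edge set: {Lima Seoul, Quito Riga, Hanoi Lagos, Lagos Tokyo, Seoul Tokyo, Sofia Tokyo, Cairo Riga, Cairo Seoul}.
Of the listed edges, {Hanoi Lagos, Quito Riga} are in the MST → 2.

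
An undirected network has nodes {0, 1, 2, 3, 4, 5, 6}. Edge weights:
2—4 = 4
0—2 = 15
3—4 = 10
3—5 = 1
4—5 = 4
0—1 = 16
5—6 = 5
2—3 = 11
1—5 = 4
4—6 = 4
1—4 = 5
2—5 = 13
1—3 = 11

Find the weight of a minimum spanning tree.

Prim, starting at 5.
Step 1: cheapest edge leaving the tree is 3—5 (1); add 3.
Step 2: cheapest edge leaving the tree is 1—5 (4); add 1.
Step 3: cheapest edge leaving the tree is 4—5 (4); add 4.
Step 4: cheapest edge leaving the tree is 2—4 (4); add 2.
Step 5: cheapest edge leaving the tree is 4—6 (4); add 6.
Step 6: cheapest edge leaving the tree is 0—2 (15); add 0.
MST edges: 3—5, 1—5, 4—5, 2—4, 4—6, 0—2; total weight 1+4+4+4+4+15 = 32.

32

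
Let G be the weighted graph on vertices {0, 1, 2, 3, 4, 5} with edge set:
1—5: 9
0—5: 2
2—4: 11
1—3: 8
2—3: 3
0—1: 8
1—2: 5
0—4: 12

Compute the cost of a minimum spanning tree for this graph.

Prim, starting at 1.
Step 1: cheapest edge leaving the tree is 1—2 (5); add 2.
Step 2: cheapest edge leaving the tree is 2—3 (3); add 3.
Step 3: cheapest edge leaving the tree is 0—1 (8); add 0.
Step 4: cheapest edge leaving the tree is 0—5 (2); add 5.
Step 5: cheapest edge leaving the tree is 2—4 (11); add 4.
MST edges: 1—2, 2—3, 0—1, 0—5, 2—4; total weight 5+3+8+2+11 = 29.

29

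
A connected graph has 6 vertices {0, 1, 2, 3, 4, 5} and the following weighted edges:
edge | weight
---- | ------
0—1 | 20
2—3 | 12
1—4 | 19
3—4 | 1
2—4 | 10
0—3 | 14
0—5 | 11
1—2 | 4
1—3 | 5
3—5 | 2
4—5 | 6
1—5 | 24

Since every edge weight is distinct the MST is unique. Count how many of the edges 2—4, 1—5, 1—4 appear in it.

Sort edges by weight, then run Kruskal:
3—4 (1): add. Components now {0} {1} {2} {3,4} {5}
3—5 (2): add. Components now {0} {1} {2} {3,4,5}
1—2 (4): add. Components now {0} {1,2} {3,4,5}
1—3 (5): add. Components now {0} {1,2,3,4,5}
4—5 (6): skip — 4 and 5 already connected.
2—4 (10): skip — 2 and 4 already connected.
0—5 (11): add. Components now {0,1,2,3,4,5}
MST edge set: {3—4, 3—5, 1—2, 1—3, 0—5}.
Of the listed edges, {} are in the MST → 0.

0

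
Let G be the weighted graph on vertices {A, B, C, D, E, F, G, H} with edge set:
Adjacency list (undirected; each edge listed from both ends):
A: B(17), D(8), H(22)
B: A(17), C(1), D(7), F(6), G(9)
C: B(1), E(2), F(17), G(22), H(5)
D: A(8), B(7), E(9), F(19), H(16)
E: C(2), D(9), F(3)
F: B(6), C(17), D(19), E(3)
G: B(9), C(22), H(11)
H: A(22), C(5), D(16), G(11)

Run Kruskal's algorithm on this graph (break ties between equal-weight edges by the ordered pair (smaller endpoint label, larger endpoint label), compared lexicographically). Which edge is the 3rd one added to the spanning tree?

Sort edges by weight, then run Kruskal:
B C (1): add — endpoints in different components.
C E (2): add — endpoints in different components.
E F (3): add — endpoints in different components.
C H (5): add — endpoints in different components.
B F (6): skip — B and F already connected.
B D (7): add — endpoints in different components.
A D (8): add — endpoints in different components.
B G (9): add — endpoints in different components.
The 3rd edge added is E F.

E-F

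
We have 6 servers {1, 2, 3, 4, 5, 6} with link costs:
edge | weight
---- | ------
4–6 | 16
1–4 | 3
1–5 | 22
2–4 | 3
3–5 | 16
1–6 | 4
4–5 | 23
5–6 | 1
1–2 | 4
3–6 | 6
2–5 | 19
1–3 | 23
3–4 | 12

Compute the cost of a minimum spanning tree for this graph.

Sort edges by weight, then run Kruskal:
5–6 (1): add. Components now {1} {2} {3} {4} {5,6}
1–4 (3): add. Components now {1,4} {2} {3} {5,6}
2–4 (3): add. Components now {1,2,4} {3} {5,6}
1–2 (4): skip — 1 and 2 already connected.
1–6 (4): add. Components now {1,2,4,5,6} {3}
3–6 (6): add. Components now {1,2,3,4,5,6}
MST edges: 5–6, 1–4, 2–4, 1–6, 3–6; total weight 1+3+3+4+6 = 17.

17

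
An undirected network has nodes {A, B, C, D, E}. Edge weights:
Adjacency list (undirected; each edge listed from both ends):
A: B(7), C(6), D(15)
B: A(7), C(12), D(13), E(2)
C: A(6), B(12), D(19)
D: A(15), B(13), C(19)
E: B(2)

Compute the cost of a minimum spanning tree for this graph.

28

Sort edges by weight, then run Kruskal:
B-E (2): add. Components now {A} {B,E} {C} {D}
A-C (6): add. Components now {A,C} {B,E} {D}
A-B (7): add. Components now {A,B,C,E} {D}
B-C (12): skip — B and C already connected.
B-D (13): add. Components now {A,B,C,D,E}
MST edges: B-E, A-C, A-B, B-D; total weight 2+6+7+13 = 28.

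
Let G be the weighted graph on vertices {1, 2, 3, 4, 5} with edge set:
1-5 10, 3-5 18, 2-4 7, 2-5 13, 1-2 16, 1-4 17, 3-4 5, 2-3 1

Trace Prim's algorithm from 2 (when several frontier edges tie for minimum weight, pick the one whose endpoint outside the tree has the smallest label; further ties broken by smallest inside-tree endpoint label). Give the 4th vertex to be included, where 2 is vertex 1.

5

Prim, starting at 2.
Step 1: cheapest edge leaving the tree is 2-3 (1); add 3.
Step 2: cheapest edge leaving the tree is 3-4 (5); add 4.
Step 3: cheapest edge leaving the tree is 2-5 (13); add 5.
Step 4: cheapest edge leaving the tree is 1-5 (10); add 1.
Vertex order: 2, 3, 4, 5, 1. The 4th vertex is 5.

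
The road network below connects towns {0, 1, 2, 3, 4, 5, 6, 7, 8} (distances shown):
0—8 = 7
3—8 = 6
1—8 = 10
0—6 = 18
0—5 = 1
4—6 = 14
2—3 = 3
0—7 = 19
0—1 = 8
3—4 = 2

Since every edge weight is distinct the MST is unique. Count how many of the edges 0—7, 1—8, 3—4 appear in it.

Sort edges by weight, then run Kruskal:
0—5 (1): add — endpoints in different components.
3—4 (2): add — endpoints in different components.
2—3 (3): add — endpoints in different components.
3—8 (6): add — endpoints in different components.
0—8 (7): add — endpoints in different components.
0—1 (8): add — endpoints in different components.
1—8 (10): skip — 1 and 8 already connected.
4—6 (14): add — endpoints in different components.
0—6 (18): skip — 0 and 6 already connected.
0—7 (19): add — endpoints in different components.
MST edge set: {0—5, 3—4, 2—3, 3—8, 0—8, 0—1, 4—6, 0—7}.
Of the listed edges, {0—7, 3—4} are in the MST → 2.

2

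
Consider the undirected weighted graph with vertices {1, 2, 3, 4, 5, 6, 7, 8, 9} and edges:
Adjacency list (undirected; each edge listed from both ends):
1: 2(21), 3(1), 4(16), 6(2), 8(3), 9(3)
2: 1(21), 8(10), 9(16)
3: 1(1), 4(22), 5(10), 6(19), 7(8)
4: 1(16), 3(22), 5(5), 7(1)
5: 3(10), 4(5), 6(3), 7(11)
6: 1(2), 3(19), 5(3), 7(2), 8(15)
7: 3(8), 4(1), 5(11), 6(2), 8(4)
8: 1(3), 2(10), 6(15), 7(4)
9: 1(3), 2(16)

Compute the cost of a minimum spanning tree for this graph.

Prim's algorithm from 2:
Step 1: cheapest edge leaving the tree is 2–8 (10); add 8.
Step 2: cheapest edge leaving the tree is 1–8 (3); add 1.
Step 3: cheapest edge leaving the tree is 1–3 (1); add 3.
Step 4: cheapest edge leaving the tree is 1–6 (2); add 6.
Step 5: cheapest edge leaving the tree is 6–7 (2); add 7.
Step 6: cheapest edge leaving the tree is 4–7 (1); add 4.
Step 7: cheapest edge leaving the tree is 5–6 (3); add 5.
Step 8: cheapest edge leaving the tree is 1–9 (3); add 9.
MST edges: 2–8, 1–8, 1–3, 1–6, 6–7, 4–7, 5–6, 1–9; total weight 10+3+1+2+2+1+3+3 = 25.

25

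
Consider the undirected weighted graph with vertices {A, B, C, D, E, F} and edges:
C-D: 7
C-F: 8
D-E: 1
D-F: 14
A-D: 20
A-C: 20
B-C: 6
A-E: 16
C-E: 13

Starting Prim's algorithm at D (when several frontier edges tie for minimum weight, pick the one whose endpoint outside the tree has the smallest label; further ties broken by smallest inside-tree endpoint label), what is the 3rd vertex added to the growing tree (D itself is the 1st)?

C

Grow the tree from D using Prim:
Step 1: frontier [D-E 1, C-D 7, D-F 14, A-D 20] → take D-E (1); add E.
Step 2: frontier [C-D 7, D-F 14, A-D 20, C-E 13, A-E 16] → take C-D (7); add C.
Step 3: frontier [B-C 6, C-F 8, A-C 20, D-F 14, A-D 20, A-E 16] → take B-C (6); add B.
Step 4: frontier [C-F 8, A-C 20, D-F 14, A-D 20, A-E 16] → take C-F (8); add F.
Step 5: frontier [A-C 20, A-D 20, A-E 16] → take A-E (16); add A.
Vertex order: D, E, C, B, F, A. The 3rd vertex is C.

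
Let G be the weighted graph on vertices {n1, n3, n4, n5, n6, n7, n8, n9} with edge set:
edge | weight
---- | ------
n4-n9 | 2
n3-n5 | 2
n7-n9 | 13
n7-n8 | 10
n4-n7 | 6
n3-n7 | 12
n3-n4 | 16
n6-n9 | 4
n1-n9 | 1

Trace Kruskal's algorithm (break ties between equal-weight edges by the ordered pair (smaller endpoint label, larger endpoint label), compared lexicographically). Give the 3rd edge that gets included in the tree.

Kruskal's algorithm — process edges by increasing weight (ties by edge label):
n1-n9 (1): add — endpoints in different components.
n3-n5 (2): add — endpoints in different components.
n4-n9 (2): add — endpoints in different components.
n6-n9 (4): add — endpoints in different components.
n4-n7 (6): add — endpoints in different components.
n7-n8 (10): add — endpoints in different components.
n3-n7 (12): add — endpoints in different components.
The 3rd edge added is n4-n9.

n4-n9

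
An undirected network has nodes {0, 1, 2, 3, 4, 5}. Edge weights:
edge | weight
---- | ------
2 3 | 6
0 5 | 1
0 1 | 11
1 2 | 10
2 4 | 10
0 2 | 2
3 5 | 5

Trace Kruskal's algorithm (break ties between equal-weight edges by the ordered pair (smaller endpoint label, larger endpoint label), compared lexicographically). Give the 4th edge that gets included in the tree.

1-2

Sort edges by weight, then run Kruskal:
0 5 (1): add. Components now {0,5} {1} {2} {3} {4}
0 2 (2): add. Components now {0,2,5} {1} {3} {4}
3 5 (5): add. Components now {0,2,3,5} {1} {4}
2 3 (6): skip — 2 and 3 already connected.
1 2 (10): add. Components now {0,1,2,3,5} {4}
2 4 (10): add. Components now {0,1,2,3,4,5}
The 4th edge added is 1 2.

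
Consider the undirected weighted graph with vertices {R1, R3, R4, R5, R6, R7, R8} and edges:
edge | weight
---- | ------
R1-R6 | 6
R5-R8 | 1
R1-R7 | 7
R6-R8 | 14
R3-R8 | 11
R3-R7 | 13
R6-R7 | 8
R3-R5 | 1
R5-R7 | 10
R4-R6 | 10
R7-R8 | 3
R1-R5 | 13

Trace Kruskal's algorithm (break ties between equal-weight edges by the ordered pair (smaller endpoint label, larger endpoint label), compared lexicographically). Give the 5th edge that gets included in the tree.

R1-R7

Sort edges by weight, then run Kruskal:
R3-R5 (1): add — endpoints in different components.
R5-R8 (1): add — endpoints in different components.
R7-R8 (3): add — endpoints in different components.
R1-R6 (6): add — endpoints in different components.
R1-R7 (7): add — endpoints in different components.
R6-R7 (8): skip — R6 and R7 already connected.
R4-R6 (10): add — endpoints in different components.
The 5th edge added is R1-R7.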